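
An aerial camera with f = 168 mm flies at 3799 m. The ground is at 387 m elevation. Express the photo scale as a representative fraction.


scale = f / (H - h) = 168 mm / 3412 m = 168 / 3412000 = 1:20310

1:20310


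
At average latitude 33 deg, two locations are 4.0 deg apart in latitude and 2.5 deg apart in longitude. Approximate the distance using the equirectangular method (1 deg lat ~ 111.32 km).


dlat_km = 4.0 * 111.32 = 445.28
dlon_km = 2.5 * 111.32 * cos(33) ≈ 233.402
dist = sqrt(445.28^2 + 233.402^2) ≈ 502.7 km

502.7 km


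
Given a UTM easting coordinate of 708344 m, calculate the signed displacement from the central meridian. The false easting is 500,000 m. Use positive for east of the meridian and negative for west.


displacement = 708344 - 500000 = 208344 m

208344 m


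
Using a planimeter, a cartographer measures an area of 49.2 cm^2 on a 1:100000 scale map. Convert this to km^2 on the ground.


ground_area = 49.2 * (100000/100)^2 = 49200000.0 m^2 = 49.2 km^2

49.2 km^2


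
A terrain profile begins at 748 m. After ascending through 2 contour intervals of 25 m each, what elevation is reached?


elevation = 748 + 2 * 25 = 798 m

798 m


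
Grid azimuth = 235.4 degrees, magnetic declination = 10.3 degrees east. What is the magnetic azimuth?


magnetic azimuth = grid azimuth - declination (east +ve)
mag_az = 235.4 - 10.3 = 225.1 degrees

225.1 degrees


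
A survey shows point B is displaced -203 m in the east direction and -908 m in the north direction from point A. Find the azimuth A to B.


az = atan2(-203, -908) = -167.4 deg
adjusted to 0-360: 192.6 degrees

192.6 degrees


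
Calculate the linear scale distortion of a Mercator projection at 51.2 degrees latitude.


SF = 1 / cos(51.2) = 1 / 0.626604 = 1.596

1.596


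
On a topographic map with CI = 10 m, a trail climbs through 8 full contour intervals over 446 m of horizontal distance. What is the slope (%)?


elevation change = 8 * 10 = 80 m
slope = 80 / 446 * 100 = 17.9%

17.9%


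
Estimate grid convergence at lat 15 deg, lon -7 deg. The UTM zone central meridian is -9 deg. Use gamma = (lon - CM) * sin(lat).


gamma = (-7 - -9) * sin(15) = 2 * 0.258819 = 0.518 degrees

0.518 degrees


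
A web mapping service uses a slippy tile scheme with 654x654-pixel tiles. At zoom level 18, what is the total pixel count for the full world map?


tiles per axis = 2^18 = 262144
total tiles = 262144^2 = 68719476736
pixels per axis = 262144 * 654 = 171442176
total pixels = 171442176^2 = 29392419711614976

29392419711614976 pixels


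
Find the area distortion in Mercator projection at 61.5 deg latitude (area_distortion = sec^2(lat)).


area_distortion = 1/cos^2(61.5) = 4.392

4.392


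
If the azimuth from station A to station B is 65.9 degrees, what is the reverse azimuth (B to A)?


back azimuth = (65.9 + 180) mod 360 = 245.9 degrees

245.9 degrees


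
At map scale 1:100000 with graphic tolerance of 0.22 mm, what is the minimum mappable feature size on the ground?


ground = 0.22 mm * 100000 / 1000 = 22.0 m

22.0 m


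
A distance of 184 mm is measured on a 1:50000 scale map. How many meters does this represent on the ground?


ground = 184 mm * 50000 / 1000 = 9200.0 m

9200.0 m


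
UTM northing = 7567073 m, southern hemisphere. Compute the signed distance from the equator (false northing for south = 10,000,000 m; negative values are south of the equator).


For southern: actual = 7567073 - 10000000 = -2432927 m

-2432927 m


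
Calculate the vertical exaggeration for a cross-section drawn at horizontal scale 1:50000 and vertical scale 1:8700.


VE = horizontal_scale / vertical_scale = 50000 / 8700 ≈ 5.7

5.7x


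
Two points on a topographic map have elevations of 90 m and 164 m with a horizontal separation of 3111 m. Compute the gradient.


gradient = (164 - 90) / 3111 = 74 / 3111 = 0.0238

0.0238


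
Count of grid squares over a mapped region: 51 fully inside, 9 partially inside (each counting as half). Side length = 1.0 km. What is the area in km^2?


effective squares = 51 + 9 * 0.5 = 55.5
area = 55.5 * 1.0 = 55.5 km^2

55.5 km^2


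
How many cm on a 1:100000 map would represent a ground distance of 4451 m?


map_cm = 4451 * 100 / 100000 = 4.451 cm ≈ 4.45 cm

4.45 cm


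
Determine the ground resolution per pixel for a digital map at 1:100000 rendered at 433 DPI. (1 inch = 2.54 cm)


pixel_cm = 2.54 / 433 ≈ 0.005866 cm
ground = pixel_cm * 100000 / 100 = 2.54 * 100000 / (433 * 100) = 254000 / 43300 ≈ 5.87 m

5.87 m


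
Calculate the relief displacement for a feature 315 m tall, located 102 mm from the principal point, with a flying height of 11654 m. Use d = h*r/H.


d = h * r / H = 315 * 102 / 11654 = 2.76 mm

2.76 mm


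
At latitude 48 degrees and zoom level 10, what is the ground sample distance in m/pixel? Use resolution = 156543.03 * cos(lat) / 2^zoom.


res = 156543.03 * cos(48) / 2^10 = 156543.03 * 0.66913061 / 1024 = 102.29 m/pixel

102.29 m/pixel


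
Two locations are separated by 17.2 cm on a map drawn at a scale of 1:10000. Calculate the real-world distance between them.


ground = 17.2 cm * 10000 / 100 = 1720.0 m = 1.72 km

1.72 km


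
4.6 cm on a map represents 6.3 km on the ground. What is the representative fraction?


ground = 6.3 km = 630000 cm; RF denominator = ground / map = 630000 / 4.6 ≈ 136957; RF = 1:136957

1:136957


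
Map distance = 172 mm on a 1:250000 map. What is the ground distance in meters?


ground = 172 mm * 250000 / 1000 = 43000.0 m

43000.0 m


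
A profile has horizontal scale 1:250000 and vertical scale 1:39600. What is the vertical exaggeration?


VE = horizontal_scale / vertical_scale = 250000 / 39600 ≈ 6.3

6.3x


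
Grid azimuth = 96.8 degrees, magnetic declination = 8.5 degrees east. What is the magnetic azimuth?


magnetic azimuth = grid azimuth - declination (east +ve)
mag_az = 96.8 - 8.5 = 88.3 degrees

88.3 degrees


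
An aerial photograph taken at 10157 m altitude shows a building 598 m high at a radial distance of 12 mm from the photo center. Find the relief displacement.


d = h * r / H = 598 * 12 / 10157 = 0.71 mm

0.71 mm


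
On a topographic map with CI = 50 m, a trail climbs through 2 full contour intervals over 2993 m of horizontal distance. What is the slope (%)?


elevation change = 2 * 50 = 100 m
slope = 100 / 2993 * 100 = 3.3%

3.3%


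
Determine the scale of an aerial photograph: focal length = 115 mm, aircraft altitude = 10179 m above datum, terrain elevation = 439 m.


scale = f / (H - h) = 115 mm / 9740 m = 115 / 9740000 = 1:84696

1:84696


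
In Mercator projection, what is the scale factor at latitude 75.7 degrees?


SF = 1 / cos(75.7) = 1 / 0.246999 = 4.049

4.049


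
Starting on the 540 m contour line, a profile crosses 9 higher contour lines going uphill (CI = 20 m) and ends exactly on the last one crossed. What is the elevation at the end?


elevation = 540 + 9 * 20 = 720 m

720 m


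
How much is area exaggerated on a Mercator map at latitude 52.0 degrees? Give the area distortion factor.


area_distortion = 1/cos^2(52.0) = 2.638

2.638


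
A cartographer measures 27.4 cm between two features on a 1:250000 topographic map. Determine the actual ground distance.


ground = 27.4 cm * 250000 / 100 = 68500.0 m = 68.5 km

68.5 km


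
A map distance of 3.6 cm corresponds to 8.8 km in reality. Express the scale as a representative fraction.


ground = 8.8 km = 880000 cm; RF denominator = ground / map = 880000 / 3.6 ≈ 244444; RF = 1:244444

1:244444


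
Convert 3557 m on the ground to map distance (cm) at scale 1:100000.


map_cm = 3557 * 100 / 100000 = 3.557 cm ≈ 3.56 cm

3.56 cm


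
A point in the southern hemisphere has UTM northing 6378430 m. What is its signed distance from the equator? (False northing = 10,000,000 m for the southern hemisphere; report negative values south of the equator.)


For southern: actual = 6378430 - 10000000 = -3621570 m

-3621570 m


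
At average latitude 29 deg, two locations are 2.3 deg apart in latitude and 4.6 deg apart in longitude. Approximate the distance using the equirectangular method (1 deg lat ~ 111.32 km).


dlat_km = 2.3 * 111.32 = 256.036
dlon_km = 4.6 * 111.32 * cos(29) ≈ 447.868
dist = sqrt(256.036^2 + 447.868^2) ≈ 515.9 km

515.9 km


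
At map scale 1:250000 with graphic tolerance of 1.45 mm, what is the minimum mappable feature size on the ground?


ground = 1.45 mm * 250000 / 1000 = 362.5 m

362.5 m


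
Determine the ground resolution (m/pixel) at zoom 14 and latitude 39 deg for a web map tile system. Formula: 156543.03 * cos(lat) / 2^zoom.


res = 156543.03 * cos(39) / 2^14 = 156543.03 * 0.77714596 / 16384 = 7.43 m/pixel

7.43 m/pixel


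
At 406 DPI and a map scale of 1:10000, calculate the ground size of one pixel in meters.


pixel_cm = 2.54 / 406 ≈ 0.006256 cm
ground = pixel_cm * 10000 / 100 = 2.54 * 10000 / (406 * 100) = 25400 / 40600 ≈ 0.63 m

0.63 m


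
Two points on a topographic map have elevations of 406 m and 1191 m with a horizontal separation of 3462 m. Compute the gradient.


gradient = (1191 - 406) / 3462 = 785 / 3462 = 0.2267

0.2267


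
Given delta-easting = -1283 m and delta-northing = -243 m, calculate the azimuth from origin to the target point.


az = atan2(-1283, -243) = -100.7 deg
adjusted to 0-360: 259.3 degrees

259.3 degrees


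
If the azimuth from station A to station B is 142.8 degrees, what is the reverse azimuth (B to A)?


back azimuth = (142.8 + 180) mod 360 = 322.8 degrees

322.8 degrees


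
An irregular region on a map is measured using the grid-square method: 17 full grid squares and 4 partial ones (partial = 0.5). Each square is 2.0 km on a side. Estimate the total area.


effective squares = 17 + 4 * 0.5 = 19.0
area = 19.0 * 4.0 = 76.0 km^2

76.0 km^2


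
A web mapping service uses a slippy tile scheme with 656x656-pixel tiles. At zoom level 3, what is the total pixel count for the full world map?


tiles per axis = 2^3 = 8
total tiles = 8^2 = 64
pixels per axis = 8 * 656 = 5248
total pixels = 5248^2 = 27541504

27541504 pixels


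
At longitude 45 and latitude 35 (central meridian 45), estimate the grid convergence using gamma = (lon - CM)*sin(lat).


gamma = (45 - 45) * sin(35) = 0 * 0.573576 = 0.0 degrees

0.0 degrees


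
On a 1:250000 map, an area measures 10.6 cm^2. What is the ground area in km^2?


ground_area = 10.6 * (250000/100)^2 = 66250000.0 m^2 = 66.25 km^2

66.25 km^2


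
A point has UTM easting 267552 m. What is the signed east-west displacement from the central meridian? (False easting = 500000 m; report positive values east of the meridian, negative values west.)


displacement = 267552 - 500000 = -232448 m

-232448 m


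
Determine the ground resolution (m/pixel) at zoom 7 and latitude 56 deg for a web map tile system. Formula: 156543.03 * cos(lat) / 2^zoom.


res = 156543.03 * cos(56) / 2^7 = 156543.03 * 0.5591929 / 128 = 683.89 m/pixel

683.89 m/pixel


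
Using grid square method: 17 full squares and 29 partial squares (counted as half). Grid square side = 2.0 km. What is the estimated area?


effective squares = 17 + 29 * 0.5 = 31.5
area = 31.5 * 4.0 = 126.0 km^2

126.0 km^2


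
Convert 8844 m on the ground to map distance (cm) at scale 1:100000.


map_cm = 8844 * 100 / 100000 = 8.844 cm ≈ 8.84 cm

8.84 cm


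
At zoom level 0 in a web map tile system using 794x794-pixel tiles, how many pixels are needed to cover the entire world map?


tiles per axis = 2^0 = 1
total tiles = 1^2 = 1
pixels per axis = 1 * 794 = 794
total pixels = 794^2 = 630436

630436 pixels


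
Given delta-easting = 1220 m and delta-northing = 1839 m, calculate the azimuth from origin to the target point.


az = atan2(1220, 1839) = 33.6 deg
adjusted to 0-360: 33.6 degrees

33.6 degrees


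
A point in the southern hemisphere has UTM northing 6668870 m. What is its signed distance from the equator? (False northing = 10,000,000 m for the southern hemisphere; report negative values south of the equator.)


For southern: actual = 6668870 - 10000000 = -3331130 m

-3331130 m


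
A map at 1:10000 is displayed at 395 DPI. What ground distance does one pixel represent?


pixel_cm = 2.54 / 395 ≈ 0.00643 cm
ground = pixel_cm * 10000 / 100 = 2.54 * 10000 / (395 * 100) = 25400 / 39500 ≈ 0.64 m

0.64 m


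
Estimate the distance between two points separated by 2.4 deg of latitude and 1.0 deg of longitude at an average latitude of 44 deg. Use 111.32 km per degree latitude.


dlat_km = 2.4 * 111.32 = 267.168
dlon_km = 1.0 * 111.32 * cos(44) ≈ 80.077
dist = sqrt(267.168^2 + 80.077^2) ≈ 278.9 km

278.9 km


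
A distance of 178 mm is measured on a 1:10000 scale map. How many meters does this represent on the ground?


ground = 178 mm * 10000 / 1000 = 1780.0 m

1780.0 m


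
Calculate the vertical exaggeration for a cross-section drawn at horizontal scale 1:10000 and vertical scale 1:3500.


VE = horizontal_scale / vertical_scale = 10000 / 3500 ≈ 2.9

2.9x


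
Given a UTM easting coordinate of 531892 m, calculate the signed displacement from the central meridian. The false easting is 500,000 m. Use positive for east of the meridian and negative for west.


displacement = 531892 - 500000 = 31892 m

31892 m


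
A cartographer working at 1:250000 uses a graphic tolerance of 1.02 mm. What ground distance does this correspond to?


ground = 1.02 mm * 250000 / 1000 = 255.0 m

255.0 m


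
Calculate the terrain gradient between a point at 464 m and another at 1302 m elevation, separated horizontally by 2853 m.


gradient = (1302 - 464) / 2853 = 838 / 2853 = 0.2937

0.2937


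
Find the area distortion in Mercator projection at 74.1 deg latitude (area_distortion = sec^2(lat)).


area_distortion = 1/cos^2(74.1) = 13.324

13.324


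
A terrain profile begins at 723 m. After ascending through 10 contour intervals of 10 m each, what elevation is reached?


elevation = 723 + 10 * 10 = 823 m

823 m


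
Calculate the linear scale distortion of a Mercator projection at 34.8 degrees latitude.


SF = 1 / cos(34.8) = 1 / 0.821149 = 1.218

1.218


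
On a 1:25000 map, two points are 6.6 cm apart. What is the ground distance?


ground = 6.6 cm * 25000 / 100 = 1650.0 m = 1.65 km

1.65 km


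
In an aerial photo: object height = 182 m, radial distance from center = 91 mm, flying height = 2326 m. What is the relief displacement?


d = h * r / H = 182 * 91 / 2326 = 7.12 mm

7.12 mm


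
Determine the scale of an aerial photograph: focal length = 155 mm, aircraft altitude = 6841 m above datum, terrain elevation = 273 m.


scale = f / (H - h) = 155 mm / 6568 m = 155 / 6568000 = 1:42374

1:42374


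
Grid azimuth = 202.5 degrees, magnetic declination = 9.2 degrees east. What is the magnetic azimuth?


magnetic azimuth = grid azimuth - declination (east +ve)
mag_az = 202.5 - 9.2 = 193.3 degrees

193.3 degrees


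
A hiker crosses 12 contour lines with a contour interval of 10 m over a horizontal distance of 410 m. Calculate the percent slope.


elevation change = 12 * 10 = 120 m
slope = 120 / 410 * 100 = 29.3%

29.3%


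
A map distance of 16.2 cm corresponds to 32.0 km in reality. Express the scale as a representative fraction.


ground = 32.0 km = 3200000 cm; RF denominator = ground / map = 3200000 / 16.2 ≈ 197531; RF = 1:197531

1:197531


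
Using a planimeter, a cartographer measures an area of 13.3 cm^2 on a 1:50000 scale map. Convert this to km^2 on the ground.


ground_area = 13.3 * (50000/100)^2 = 3325000.0 m^2 = 3.325 km^2

3.325 km^2


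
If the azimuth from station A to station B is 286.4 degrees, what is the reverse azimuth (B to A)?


back azimuth = (286.4 + 180) mod 360 = 106.4 degrees

106.4 degrees


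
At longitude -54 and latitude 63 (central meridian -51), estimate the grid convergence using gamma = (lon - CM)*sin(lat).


gamma = (-54 - -51) * sin(63) = -3 * 0.891007 = -2.673 degrees

-2.673 degrees


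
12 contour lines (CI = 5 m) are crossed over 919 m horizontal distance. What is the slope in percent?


elevation change = 12 * 5 = 60 m
slope = 60 / 919 * 100 = 6.5%

6.5%


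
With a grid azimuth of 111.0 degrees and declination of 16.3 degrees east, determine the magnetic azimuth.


magnetic azimuth = grid azimuth - declination (east +ve)
mag_az = 111.0 - 16.3 = 94.7 degrees

94.7 degrees


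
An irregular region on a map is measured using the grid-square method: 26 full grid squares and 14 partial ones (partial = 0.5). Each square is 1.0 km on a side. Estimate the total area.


effective squares = 26 + 14 * 0.5 = 33.0
area = 33.0 * 1.0 = 33.0 km^2

33.0 km^2


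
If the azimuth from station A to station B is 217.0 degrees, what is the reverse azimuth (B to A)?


back azimuth = (217.0 + 180) mod 360 = 37.0 degrees

37.0 degrees


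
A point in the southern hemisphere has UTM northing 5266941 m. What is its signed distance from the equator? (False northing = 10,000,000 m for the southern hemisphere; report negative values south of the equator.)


For southern: actual = 5266941 - 10000000 = -4733059 m

-4733059 m


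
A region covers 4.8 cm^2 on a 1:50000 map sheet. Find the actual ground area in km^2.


ground_area = 4.8 * (50000/100)^2 = 1200000.0 m^2 = 1.2 km^2

1.2 km^2


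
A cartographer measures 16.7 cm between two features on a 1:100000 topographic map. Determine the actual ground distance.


ground = 16.7 cm * 100000 / 100 = 16700.0 m = 16.7 km

16.7 km


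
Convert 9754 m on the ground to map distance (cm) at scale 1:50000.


map_cm = 9754 * 100 / 50000 = 19.508 cm ≈ 19.51 cm

19.51 cm


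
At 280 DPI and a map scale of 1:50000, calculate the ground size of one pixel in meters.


pixel_cm = 2.54 / 280 ≈ 0.009071 cm
ground = pixel_cm * 50000 / 100 = 2.54 * 50000 / (280 * 100) = 127000 / 28000 ≈ 4.54 m

4.54 m


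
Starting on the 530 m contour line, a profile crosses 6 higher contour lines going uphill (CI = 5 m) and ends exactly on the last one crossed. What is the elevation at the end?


elevation = 530 + 6 * 5 = 560 m

560 m


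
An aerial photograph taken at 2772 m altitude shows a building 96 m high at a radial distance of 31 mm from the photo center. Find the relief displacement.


d = h * r / H = 96 * 31 / 2772 = 1.07 mm

1.07 mm


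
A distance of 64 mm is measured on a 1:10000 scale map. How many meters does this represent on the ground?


ground = 64 mm * 10000 / 1000 = 640.0 m

640.0 m


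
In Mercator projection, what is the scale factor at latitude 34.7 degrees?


SF = 1 / cos(34.7) = 1 / 0.822144 = 1.216

1.216


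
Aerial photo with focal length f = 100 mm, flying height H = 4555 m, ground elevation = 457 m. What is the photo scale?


scale = f / (H - h) = 100 mm / 4098 m = 100 / 4098000 = 1:40980

1:40980


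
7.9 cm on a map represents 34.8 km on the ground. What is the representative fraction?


ground = 34.8 km = 3480000 cm; RF denominator = ground / map = 3480000 / 7.9 ≈ 440506; RF = 1:440506

1:440506


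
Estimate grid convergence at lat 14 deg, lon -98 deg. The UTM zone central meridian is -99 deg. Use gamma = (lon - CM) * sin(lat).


gamma = (-98 - -99) * sin(14) = 1 * 0.241922 = 0.242 degrees

0.242 degrees


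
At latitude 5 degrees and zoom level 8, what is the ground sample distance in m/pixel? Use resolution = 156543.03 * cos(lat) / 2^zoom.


res = 156543.03 * cos(5) / 2^8 = 156543.03 * 0.9961947 / 256 = 609.17 m/pixel

609.17 m/pixel


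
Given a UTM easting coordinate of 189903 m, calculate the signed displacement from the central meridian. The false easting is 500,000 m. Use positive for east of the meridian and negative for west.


displacement = 189903 - 500000 = -310097 m

-310097 m


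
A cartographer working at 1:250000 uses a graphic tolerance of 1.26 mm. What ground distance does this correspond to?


ground = 1.26 mm * 250000 / 1000 = 315.0 m

315.0 m


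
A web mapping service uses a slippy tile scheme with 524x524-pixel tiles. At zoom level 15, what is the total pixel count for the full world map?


tiles per axis = 2^15 = 32768
total tiles = 32768^2 = 1073741824
pixels per axis = 32768 * 524 = 17170432
total pixels = 17170432^2 = 294823735066624

294823735066624 pixels


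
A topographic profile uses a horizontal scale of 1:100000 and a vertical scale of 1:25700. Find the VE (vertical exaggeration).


VE = horizontal_scale / vertical_scale = 100000 / 25700 ≈ 3.9

3.9x


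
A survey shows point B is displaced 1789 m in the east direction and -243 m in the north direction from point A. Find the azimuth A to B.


az = atan2(1789, -243) = 97.7 deg
adjusted to 0-360: 97.7 degrees

97.7 degrees


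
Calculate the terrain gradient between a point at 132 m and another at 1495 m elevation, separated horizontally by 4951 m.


gradient = (1495 - 132) / 4951 = 1363 / 4951 = 0.2753

0.2753


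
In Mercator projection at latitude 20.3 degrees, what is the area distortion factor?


area_distortion = 1/cos^2(20.3) = 1.137

1.137


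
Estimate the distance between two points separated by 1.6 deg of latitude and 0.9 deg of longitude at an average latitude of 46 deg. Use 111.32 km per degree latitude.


dlat_km = 1.6 * 111.32 = 178.112
dlon_km = 0.9 * 111.32 * cos(46) ≈ 69.596
dist = sqrt(178.112^2 + 69.596^2) ≈ 191.2 km

191.2 km


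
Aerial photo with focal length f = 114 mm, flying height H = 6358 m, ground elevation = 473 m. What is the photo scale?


scale = f / (H - h) = 114 mm / 5885 m = 114 / 5885000 = 1:51623

1:51623


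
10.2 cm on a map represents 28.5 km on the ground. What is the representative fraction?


ground = 28.5 km = 2850000 cm; RF denominator = ground / map = 2850000 / 10.2 ≈ 279412; RF = 1:279412

1:279412


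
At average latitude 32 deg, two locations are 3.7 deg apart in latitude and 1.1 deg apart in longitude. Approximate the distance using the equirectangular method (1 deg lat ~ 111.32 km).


dlat_km = 3.7 * 111.32 = 411.884
dlon_km = 1.1 * 111.32 * cos(32) ≈ 103.845
dist = sqrt(411.884^2 + 103.845^2) ≈ 424.8 km

424.8 km


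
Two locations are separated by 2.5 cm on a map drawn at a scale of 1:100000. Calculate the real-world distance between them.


ground = 2.5 cm * 100000 / 100 = 2500.0 m = 2.5 km

2.5 km


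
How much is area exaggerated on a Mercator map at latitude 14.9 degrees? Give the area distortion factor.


area_distortion = 1/cos^2(14.9) = 1.071

1.071


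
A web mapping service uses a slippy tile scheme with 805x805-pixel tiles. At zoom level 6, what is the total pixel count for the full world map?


tiles per axis = 2^6 = 64
total tiles = 64^2 = 4096
pixels per axis = 64 * 805 = 51520
total pixels = 51520^2 = 2654310400

2654310400 pixels


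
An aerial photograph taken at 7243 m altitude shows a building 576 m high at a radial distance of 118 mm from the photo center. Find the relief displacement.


d = h * r / H = 576 * 118 / 7243 = 9.38 mm

9.38 mm


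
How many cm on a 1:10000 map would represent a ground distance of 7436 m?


map_cm = 7436 * 100 / 10000 = 74.36 cm

74.36 cm


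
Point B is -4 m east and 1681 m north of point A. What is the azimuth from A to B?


az = atan2(-4, 1681) = -0.1 deg
adjusted to 0-360: 359.9 degrees

359.9 degrees


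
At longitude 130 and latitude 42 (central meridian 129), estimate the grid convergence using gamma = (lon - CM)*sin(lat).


gamma = (130 - 129) * sin(42) = 1 * 0.669131 = 0.669 degrees

0.669 degrees


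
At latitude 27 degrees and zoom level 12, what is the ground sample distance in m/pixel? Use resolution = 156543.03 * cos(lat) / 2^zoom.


res = 156543.03 * cos(27) / 2^12 = 156543.03 * 0.89100652 / 4096 = 34.05 m/pixel

34.05 m/pixel


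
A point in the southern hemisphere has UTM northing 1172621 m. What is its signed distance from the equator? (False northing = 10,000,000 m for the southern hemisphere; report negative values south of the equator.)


For southern: actual = 1172621 - 10000000 = -8827379 m

-8827379 m


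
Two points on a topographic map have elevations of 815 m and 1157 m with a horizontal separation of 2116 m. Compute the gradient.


gradient = (1157 - 815) / 2116 = 342 / 2116 = 0.1616

0.1616


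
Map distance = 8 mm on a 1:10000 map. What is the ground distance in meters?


ground = 8 mm * 10000 / 1000 = 80.0 m

80.0 m


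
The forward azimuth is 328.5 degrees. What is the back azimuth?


back azimuth = (328.5 + 180) mod 360 = 148.5 degrees

148.5 degrees


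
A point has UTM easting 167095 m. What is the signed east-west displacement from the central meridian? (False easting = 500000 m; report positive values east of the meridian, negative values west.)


displacement = 167095 - 500000 = -332905 m

-332905 m


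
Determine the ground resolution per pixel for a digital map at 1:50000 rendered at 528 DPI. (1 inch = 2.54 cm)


pixel_cm = 2.54 / 528 ≈ 0.004811 cm
ground = pixel_cm * 50000 / 100 = 2.54 * 50000 / (528 * 100) = 127000 / 52800 ≈ 2.41 m

2.41 m


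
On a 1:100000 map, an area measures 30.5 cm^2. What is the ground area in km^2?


ground_area = 30.5 * (100000/100)^2 = 30500000.0 m^2 = 30.5 km^2

30.5 km^2


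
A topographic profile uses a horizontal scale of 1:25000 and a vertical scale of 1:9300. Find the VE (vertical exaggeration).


VE = horizontal_scale / vertical_scale = 25000 / 9300 ≈ 2.7

2.7x


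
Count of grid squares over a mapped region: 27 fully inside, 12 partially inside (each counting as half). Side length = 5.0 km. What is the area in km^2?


effective squares = 27 + 12 * 0.5 = 33.0
area = 33.0 * 25.0 = 825.0 km^2

825.0 km^2


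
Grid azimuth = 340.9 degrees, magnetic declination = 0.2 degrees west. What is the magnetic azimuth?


magnetic azimuth = grid azimuth - declination (east +ve)
mag_az = 340.9 - -0.2 = 341.1 degrees

341.1 degrees


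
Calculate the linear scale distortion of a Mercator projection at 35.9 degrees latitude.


SF = 1 / cos(35.9) = 1 / 0.810042 = 1.235

1.235


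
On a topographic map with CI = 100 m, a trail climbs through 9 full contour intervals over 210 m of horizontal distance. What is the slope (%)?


elevation change = 9 * 100 = 900 m
slope = 900 / 210 * 100 = 428.6%

428.6%


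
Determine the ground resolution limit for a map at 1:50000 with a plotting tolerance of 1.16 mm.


ground = 1.16 mm * 50000 / 1000 = 58.0 m

58.0 m


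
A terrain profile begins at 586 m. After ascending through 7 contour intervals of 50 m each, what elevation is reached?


elevation = 586 + 7 * 50 = 936 m

936 m


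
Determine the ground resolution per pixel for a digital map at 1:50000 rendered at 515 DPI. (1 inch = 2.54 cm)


pixel_cm = 2.54 / 515 ≈ 0.004932 cm
ground = pixel_cm * 50000 / 100 = 2.54 * 50000 / (515 * 100) = 127000 / 51500 ≈ 2.47 m

2.47 m


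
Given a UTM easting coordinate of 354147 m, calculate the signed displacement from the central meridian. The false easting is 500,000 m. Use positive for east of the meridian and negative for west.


displacement = 354147 - 500000 = -145853 m

-145853 m


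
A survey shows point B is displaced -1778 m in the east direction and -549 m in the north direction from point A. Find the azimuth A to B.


az = atan2(-1778, -549) = -107.2 deg
adjusted to 0-360: 252.8 degrees

252.8 degrees


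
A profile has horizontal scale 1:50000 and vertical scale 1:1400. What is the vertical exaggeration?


VE = horizontal_scale / vertical_scale = 50000 / 1400 ≈ 35.7

35.7x


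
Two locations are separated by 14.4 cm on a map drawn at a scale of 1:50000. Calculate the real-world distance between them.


ground = 14.4 cm * 50000 / 100 = 7200.0 m = 7.2 km

7.2 km


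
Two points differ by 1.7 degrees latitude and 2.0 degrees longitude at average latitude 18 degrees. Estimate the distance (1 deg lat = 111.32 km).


dlat_km = 1.7 * 111.32 = 189.244
dlon_km = 2.0 * 111.32 * cos(18) ≈ 211.743
dist = sqrt(189.244^2 + 211.743^2) ≈ 284.0 km

284.0 km


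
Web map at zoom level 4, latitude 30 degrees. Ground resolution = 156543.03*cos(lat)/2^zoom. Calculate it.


res = 156543.03 * cos(30) / 2^4 = 156543.03 * 0.8660254 / 16 = 8473.14 m/pixel

8473.14 m/pixel


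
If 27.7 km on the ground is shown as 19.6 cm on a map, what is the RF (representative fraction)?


ground = 27.7 km = 2770000 cm; RF denominator = ground / map = 2770000 / 19.6 ≈ 141327; RF = 1:141327

1:141327


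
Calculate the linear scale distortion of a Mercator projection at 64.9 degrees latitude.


SF = 1 / cos(64.9) = 1 / 0.424199 = 2.357

2.357


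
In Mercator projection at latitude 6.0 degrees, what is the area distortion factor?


area_distortion = 1/cos^2(6.0) = 1.011

1.011


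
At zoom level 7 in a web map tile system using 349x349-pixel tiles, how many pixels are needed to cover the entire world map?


tiles per axis = 2^7 = 128
total tiles = 128^2 = 16384
pixels per axis = 128 * 349 = 44672
total pixels = 44672^2 = 1995587584

1995587584 pixels


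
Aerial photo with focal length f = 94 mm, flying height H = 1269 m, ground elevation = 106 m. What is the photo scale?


scale = f / (H - h) = 94 mm / 1163 m = 94 / 1163000 = 1:12372

1:12372


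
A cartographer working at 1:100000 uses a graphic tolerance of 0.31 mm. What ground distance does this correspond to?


ground = 0.31 mm * 100000 / 1000 = 31.0 m

31.0 m


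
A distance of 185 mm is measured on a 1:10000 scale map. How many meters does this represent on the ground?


ground = 185 mm * 10000 / 1000 = 1850.0 m

1850.0 m


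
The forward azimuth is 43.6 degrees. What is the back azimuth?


back azimuth = (43.6 + 180) mod 360 = 223.6 degrees

223.6 degrees


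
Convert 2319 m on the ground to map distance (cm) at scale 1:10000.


map_cm = 2319 * 100 / 10000 = 23.19 cm

23.19 cm


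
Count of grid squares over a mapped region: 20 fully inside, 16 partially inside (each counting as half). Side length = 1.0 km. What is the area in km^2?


effective squares = 20 + 16 * 0.5 = 28.0
area = 28.0 * 1.0 = 28.0 km^2

28.0 km^2


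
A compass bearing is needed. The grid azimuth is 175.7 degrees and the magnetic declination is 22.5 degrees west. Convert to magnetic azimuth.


magnetic azimuth = grid azimuth - declination (east +ve)
mag_az = 175.7 - -22.5 = 198.2 degrees

198.2 degrees


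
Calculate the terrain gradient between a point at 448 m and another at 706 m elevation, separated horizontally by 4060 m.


gradient = (706 - 448) / 4060 = 258 / 4060 = 0.0635

0.0635


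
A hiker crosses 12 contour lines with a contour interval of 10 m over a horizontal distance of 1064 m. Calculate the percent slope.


elevation change = 12 * 10 = 120 m
slope = 120 / 1064 * 100 = 11.3%

11.3%


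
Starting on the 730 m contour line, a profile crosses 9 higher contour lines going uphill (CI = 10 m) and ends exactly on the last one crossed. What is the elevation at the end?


elevation = 730 + 9 * 10 = 820 m

820 m


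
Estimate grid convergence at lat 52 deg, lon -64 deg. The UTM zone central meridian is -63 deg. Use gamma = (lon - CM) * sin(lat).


gamma = (-64 - -63) * sin(52) = -1 * 0.788011 = -0.788 degrees

-0.788 degrees


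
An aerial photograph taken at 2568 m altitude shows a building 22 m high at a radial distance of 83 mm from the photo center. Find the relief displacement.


d = h * r / H = 22 * 83 / 2568 = 0.71 mm

0.71 mm


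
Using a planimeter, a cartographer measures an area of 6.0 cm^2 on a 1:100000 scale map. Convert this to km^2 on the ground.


ground_area = 6.0 * (100000/100)^2 = 6000000.0 m^2 = 6.0 km^2

6.0 km^2


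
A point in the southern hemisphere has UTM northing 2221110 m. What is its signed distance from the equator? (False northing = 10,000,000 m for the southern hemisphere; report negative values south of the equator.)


For southern: actual = 2221110 - 10000000 = -7778890 m

-7778890 m


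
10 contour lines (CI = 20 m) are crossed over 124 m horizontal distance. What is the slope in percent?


elevation change = 10 * 20 = 200 m
slope = 200 / 124 * 100 = 161.3%

161.3%


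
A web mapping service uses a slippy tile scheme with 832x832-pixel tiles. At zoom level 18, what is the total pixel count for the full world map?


tiles per axis = 2^18 = 262144
total tiles = 262144^2 = 68719476736
pixels per axis = 262144 * 832 = 218103808
total pixels = 218103808^2 = 47569271064100864

47569271064100864 pixels


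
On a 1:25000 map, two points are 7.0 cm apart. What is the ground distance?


ground = 7.0 cm * 25000 / 100 = 1750.0 m = 1.75 km

1.75 km


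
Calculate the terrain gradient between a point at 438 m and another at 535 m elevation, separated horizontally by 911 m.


gradient = (535 - 438) / 911 = 97 / 911 = 0.1065

0.1065


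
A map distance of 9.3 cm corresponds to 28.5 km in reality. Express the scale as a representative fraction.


ground = 28.5 km = 2850000 cm; RF denominator = ground / map = 2850000 / 9.3 ≈ 306452; RF = 1:306452

1:306452


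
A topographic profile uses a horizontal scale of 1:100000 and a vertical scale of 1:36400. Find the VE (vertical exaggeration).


VE = horizontal_scale / vertical_scale = 100000 / 36400 ≈ 2.7

2.7x


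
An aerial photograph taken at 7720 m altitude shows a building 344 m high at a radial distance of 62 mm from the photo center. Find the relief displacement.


d = h * r / H = 344 * 62 / 7720 = 2.76 mm

2.76 mm


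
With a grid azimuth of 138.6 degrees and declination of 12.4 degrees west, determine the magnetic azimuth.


magnetic azimuth = grid azimuth - declination (east +ve)
mag_az = 138.6 - -12.4 = 151.0 degrees

151.0 degrees


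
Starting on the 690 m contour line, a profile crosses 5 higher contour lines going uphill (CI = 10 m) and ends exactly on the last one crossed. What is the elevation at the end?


elevation = 690 + 5 * 10 = 740 m

740 m


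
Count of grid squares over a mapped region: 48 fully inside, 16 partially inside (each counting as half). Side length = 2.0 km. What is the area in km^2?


effective squares = 48 + 16 * 0.5 = 56.0
area = 56.0 * 4.0 = 224.0 km^2

224.0 km^2


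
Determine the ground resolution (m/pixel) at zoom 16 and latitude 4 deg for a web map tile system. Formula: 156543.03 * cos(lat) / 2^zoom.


res = 156543.03 * cos(4) / 2^16 = 156543.03 * 0.99756405 / 65536 = 2.38 m/pixel

2.38 m/pixel


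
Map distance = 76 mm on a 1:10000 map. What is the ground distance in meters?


ground = 76 mm * 10000 / 1000 = 760.0 m

760.0 m


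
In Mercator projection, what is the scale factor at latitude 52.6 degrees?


SF = 1 / cos(52.6) = 1 / 0.607376 = 1.646

1.646


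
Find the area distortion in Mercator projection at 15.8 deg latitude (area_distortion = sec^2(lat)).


area_distortion = 1/cos^2(15.8) = 1.08

1.08


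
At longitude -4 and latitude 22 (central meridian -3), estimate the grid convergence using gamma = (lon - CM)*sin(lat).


gamma = (-4 - -3) * sin(22) = -1 * 0.374607 = -0.375 degrees

-0.375 degrees


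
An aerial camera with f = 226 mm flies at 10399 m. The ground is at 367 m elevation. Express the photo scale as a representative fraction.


scale = f / (H - h) = 226 mm / 10032 m = 226 / 10032000 = 1:44389

1:44389


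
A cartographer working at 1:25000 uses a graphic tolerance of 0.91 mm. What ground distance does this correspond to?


ground = 0.91 mm * 25000 / 1000 = 22.75 m

22.75 m


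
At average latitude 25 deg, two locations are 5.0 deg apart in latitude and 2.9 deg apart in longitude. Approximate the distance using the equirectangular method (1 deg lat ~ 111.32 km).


dlat_km = 5.0 * 111.32 = 556.6
dlon_km = 2.9 * 111.32 * cos(25) ≈ 292.582
dist = sqrt(556.6^2 + 292.582^2) ≈ 628.8 km

628.8 km


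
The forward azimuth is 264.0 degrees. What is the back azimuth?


back azimuth = (264.0 + 180) mod 360 = 84.0 degrees

84.0 degrees


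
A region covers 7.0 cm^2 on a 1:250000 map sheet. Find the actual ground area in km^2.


ground_area = 7.0 * (250000/100)^2 = 43750000.0 m^2 = 43.75 km^2

43.75 km^2


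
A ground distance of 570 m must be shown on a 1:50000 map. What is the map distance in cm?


map_cm = 570 * 100 / 50000 = 1.14 cm

1.14 cm


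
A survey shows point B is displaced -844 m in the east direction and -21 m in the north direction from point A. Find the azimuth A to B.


az = atan2(-844, -21) = -91.4 deg
adjusted to 0-360: 268.6 degrees

268.6 degrees


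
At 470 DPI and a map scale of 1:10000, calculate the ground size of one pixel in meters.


pixel_cm = 2.54 / 470 ≈ 0.005404 cm
ground = pixel_cm * 10000 / 100 = 2.54 * 10000 / (470 * 100) = 25400 / 47000 ≈ 0.54 m

0.54 m


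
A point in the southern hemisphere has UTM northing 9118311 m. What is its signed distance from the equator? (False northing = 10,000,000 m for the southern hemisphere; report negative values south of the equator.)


For southern: actual = 9118311 - 10000000 = -881689 m

-881689 m


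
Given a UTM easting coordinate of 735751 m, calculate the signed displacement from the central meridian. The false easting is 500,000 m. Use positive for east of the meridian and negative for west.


displacement = 735751 - 500000 = 235751 m

235751 m


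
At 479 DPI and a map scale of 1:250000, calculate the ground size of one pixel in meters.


pixel_cm = 2.54 / 479 ≈ 0.005303 cm
ground = pixel_cm * 250000 / 100 = 2.54 * 250000 / (479 * 100) = 635000 / 47900 ≈ 13.26 m

13.26 m


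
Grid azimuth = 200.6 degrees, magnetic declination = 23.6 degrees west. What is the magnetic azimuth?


magnetic azimuth = grid azimuth - declination (east +ve)
mag_az = 200.6 - -23.6 = 224.2 degrees

224.2 degrees


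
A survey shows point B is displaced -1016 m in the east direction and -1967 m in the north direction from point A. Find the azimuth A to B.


az = atan2(-1016, -1967) = -152.7 deg
adjusted to 0-360: 207.3 degrees

207.3 degrees


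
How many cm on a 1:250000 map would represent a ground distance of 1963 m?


map_cm = 1963 * 100 / 250000 = 0.7852 cm ≈ 0.79 cm

0.79 cm


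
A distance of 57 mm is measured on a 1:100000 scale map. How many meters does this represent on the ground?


ground = 57 mm * 100000 / 1000 = 5700.0 m

5700.0 m


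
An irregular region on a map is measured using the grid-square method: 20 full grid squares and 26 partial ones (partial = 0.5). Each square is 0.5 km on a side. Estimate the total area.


effective squares = 20 + 26 * 0.5 = 33.0
area = 33.0 * 0.25 = 8.25 km^2

8.25 km^2


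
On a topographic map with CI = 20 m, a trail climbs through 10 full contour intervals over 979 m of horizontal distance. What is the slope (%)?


elevation change = 10 * 20 = 200 m
slope = 200 / 979 * 100 = 20.4%

20.4%


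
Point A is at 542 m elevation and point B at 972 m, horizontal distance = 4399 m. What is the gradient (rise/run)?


gradient = (972 - 542) / 4399 = 430 / 4399 = 0.0977

0.0977


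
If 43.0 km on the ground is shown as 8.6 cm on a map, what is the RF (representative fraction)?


ground = 43.0 km = 4300000 cm; RF denominator = ground / map = 4300000 / 8.6 = 500000; RF = 1:500000

1:500000


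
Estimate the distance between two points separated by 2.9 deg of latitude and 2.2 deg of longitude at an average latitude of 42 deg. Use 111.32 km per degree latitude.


dlat_km = 2.9 * 111.32 = 322.828
dlon_km = 2.2 * 111.32 * cos(42) ≈ 181.999
dist = sqrt(322.828^2 + 181.999^2) ≈ 370.6 km

370.6 km
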